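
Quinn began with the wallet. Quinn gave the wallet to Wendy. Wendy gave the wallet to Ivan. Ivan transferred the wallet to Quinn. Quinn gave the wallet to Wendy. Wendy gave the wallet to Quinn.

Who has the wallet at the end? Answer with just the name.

Answer: Quinn

Derivation:
Tracking the wallet through each event:
Start: Quinn has the wallet.
After event 1: Wendy has the wallet.
After event 2: Ivan has the wallet.
After event 3: Quinn has the wallet.
After event 4: Wendy has the wallet.
After event 5: Quinn has the wallet.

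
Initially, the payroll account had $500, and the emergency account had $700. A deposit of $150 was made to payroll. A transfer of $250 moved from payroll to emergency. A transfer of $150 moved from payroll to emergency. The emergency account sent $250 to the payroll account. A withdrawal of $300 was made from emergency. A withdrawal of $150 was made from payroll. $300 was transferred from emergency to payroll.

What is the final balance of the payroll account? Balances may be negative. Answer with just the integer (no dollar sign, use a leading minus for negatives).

Tracking account balances step by step:
Start: payroll=500, emergency=700
Event 1 (deposit 150 to payroll): payroll: 500 + 150 = 650. Balances: payroll=650, emergency=700
Event 2 (transfer 250 payroll -> emergency): payroll: 650 - 250 = 400, emergency: 700 + 250 = 950. Balances: payroll=400, emergency=950
Event 3 (transfer 150 payroll -> emergency): payroll: 400 - 150 = 250, emergency: 950 + 150 = 1100. Balances: payroll=250, emergency=1100
Event 4 (transfer 250 emergency -> payroll): emergency: 1100 - 250 = 850, payroll: 250 + 250 = 500. Balances: payroll=500, emergency=850
Event 5 (withdraw 300 from emergency): emergency: 850 - 300 = 550. Balances: payroll=500, emergency=550
Event 6 (withdraw 150 from payroll): payroll: 500 - 150 = 350. Balances: payroll=350, emergency=550
Event 7 (transfer 300 emergency -> payroll): emergency: 550 - 300 = 250, payroll: 350 + 300 = 650. Balances: payroll=650, emergency=250

Final balance of payroll: 650

Answer: 650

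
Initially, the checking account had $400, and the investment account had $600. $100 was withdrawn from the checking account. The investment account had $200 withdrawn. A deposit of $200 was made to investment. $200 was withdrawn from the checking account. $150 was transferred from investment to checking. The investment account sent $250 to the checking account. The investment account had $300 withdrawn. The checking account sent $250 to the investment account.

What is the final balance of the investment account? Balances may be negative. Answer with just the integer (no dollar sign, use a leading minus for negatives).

Tracking account balances step by step:
Start: checking=400, investment=600
Event 1 (withdraw 100 from checking): checking: 400 - 100 = 300. Balances: checking=300, investment=600
Event 2 (withdraw 200 from investment): investment: 600 - 200 = 400. Balances: checking=300, investment=400
Event 3 (deposit 200 to investment): investment: 400 + 200 = 600. Balances: checking=300, investment=600
Event 4 (withdraw 200 from checking): checking: 300 - 200 = 100. Balances: checking=100, investment=600
Event 5 (transfer 150 investment -> checking): investment: 600 - 150 = 450, checking: 100 + 150 = 250. Balances: checking=250, investment=450
Event 6 (transfer 250 investment -> checking): investment: 450 - 250 = 200, checking: 250 + 250 = 500. Balances: checking=500, investment=200
Event 7 (withdraw 300 from investment): investment: 200 - 300 = -100. Balances: checking=500, investment=-100
Event 8 (transfer 250 checking -> investment): checking: 500 - 250 = 250, investment: -100 + 250 = 150. Balances: checking=250, investment=150

Final balance of investment: 150

Answer: 150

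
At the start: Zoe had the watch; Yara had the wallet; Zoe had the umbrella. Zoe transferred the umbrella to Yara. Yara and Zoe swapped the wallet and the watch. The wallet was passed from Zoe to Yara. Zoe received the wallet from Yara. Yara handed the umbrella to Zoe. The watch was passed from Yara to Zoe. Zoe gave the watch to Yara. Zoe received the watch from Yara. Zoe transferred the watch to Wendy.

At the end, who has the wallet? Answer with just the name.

Tracking all object holders:
Start: watch:Zoe, wallet:Yara, umbrella:Zoe
Event 1 (give umbrella: Zoe -> Yara). State: watch:Zoe, wallet:Yara, umbrella:Yara
Event 2 (swap wallet<->watch: now wallet:Zoe, watch:Yara). State: watch:Yara, wallet:Zoe, umbrella:Yara
Event 3 (give wallet: Zoe -> Yara). State: watch:Yara, wallet:Yara, umbrella:Yara
Event 4 (give wallet: Yara -> Zoe). State: watch:Yara, wallet:Zoe, umbrella:Yara
Event 5 (give umbrella: Yara -> Zoe). State: watch:Yara, wallet:Zoe, umbrella:Zoe
Event 6 (give watch: Yara -> Zoe). State: watch:Zoe, wallet:Zoe, umbrella:Zoe
Event 7 (give watch: Zoe -> Yara). State: watch:Yara, wallet:Zoe, umbrella:Zoe
Event 8 (give watch: Yara -> Zoe). State: watch:Zoe, wallet:Zoe, umbrella:Zoe
Event 9 (give watch: Zoe -> Wendy). State: watch:Wendy, wallet:Zoe, umbrella:Zoe

Final state: watch:Wendy, wallet:Zoe, umbrella:Zoe
The wallet is held by Zoe.

Answer: Zoe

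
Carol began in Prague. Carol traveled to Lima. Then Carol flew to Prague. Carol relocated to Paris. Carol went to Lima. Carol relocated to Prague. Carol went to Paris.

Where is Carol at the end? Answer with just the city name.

Tracking Carol's location:
Start: Carol is in Prague.
After move 1: Prague -> Lima. Carol is in Lima.
After move 2: Lima -> Prague. Carol is in Prague.
After move 3: Prague -> Paris. Carol is in Paris.
After move 4: Paris -> Lima. Carol is in Lima.
After move 5: Lima -> Prague. Carol is in Prague.
After move 6: Prague -> Paris. Carol is in Paris.

Answer: Paris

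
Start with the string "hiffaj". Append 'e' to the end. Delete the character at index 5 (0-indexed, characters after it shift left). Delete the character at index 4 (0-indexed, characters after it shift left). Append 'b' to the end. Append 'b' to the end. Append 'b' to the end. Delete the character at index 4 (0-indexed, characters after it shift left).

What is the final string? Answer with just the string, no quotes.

Applying each edit step by step:
Start: "hiffaj"
Op 1 (append 'e'): "hiffaj" -> "hiffaje"
Op 2 (delete idx 5 = 'j'): "hiffaje" -> "hiffae"
Op 3 (delete idx 4 = 'a'): "hiffae" -> "hiffe"
Op 4 (append 'b'): "hiffe" -> "hiffeb"
Op 5 (append 'b'): "hiffeb" -> "hiffebb"
Op 6 (append 'b'): "hiffebb" -> "hiffebbb"
Op 7 (delete idx 4 = 'e'): "hiffebbb" -> "hiffbbb"

Answer: hiffbbb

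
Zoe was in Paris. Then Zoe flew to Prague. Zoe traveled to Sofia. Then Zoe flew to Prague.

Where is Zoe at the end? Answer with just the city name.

Answer: Prague

Derivation:
Tracking Zoe's location:
Start: Zoe is in Paris.
After move 1: Paris -> Prague. Zoe is in Prague.
After move 2: Prague -> Sofia. Zoe is in Sofia.
After move 3: Sofia -> Prague. Zoe is in Prague.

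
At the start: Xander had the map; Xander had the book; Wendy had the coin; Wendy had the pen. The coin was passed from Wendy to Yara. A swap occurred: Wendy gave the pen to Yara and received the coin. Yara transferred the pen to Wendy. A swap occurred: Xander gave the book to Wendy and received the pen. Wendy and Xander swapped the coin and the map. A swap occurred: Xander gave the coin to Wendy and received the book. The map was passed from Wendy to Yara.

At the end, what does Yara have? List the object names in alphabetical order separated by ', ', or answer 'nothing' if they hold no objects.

Tracking all object holders:
Start: map:Xander, book:Xander, coin:Wendy, pen:Wendy
Event 1 (give coin: Wendy -> Yara). State: map:Xander, book:Xander, coin:Yara, pen:Wendy
Event 2 (swap pen<->coin: now pen:Yara, coin:Wendy). State: map:Xander, book:Xander, coin:Wendy, pen:Yara
Event 3 (give pen: Yara -> Wendy). State: map:Xander, book:Xander, coin:Wendy, pen:Wendy
Event 4 (swap book<->pen: now book:Wendy, pen:Xander). State: map:Xander, book:Wendy, coin:Wendy, pen:Xander
Event 5 (swap coin<->map: now coin:Xander, map:Wendy). State: map:Wendy, book:Wendy, coin:Xander, pen:Xander
Event 6 (swap coin<->book: now coin:Wendy, book:Xander). State: map:Wendy, book:Xander, coin:Wendy, pen:Xander
Event 7 (give map: Wendy -> Yara). State: map:Yara, book:Xander, coin:Wendy, pen:Xander

Final state: map:Yara, book:Xander, coin:Wendy, pen:Xander
Yara holds: map.

Answer: map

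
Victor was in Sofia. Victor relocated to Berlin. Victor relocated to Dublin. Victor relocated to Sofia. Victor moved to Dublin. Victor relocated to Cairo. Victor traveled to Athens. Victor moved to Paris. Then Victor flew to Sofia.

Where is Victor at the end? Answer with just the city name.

Tracking Victor's location:
Start: Victor is in Sofia.
After move 1: Sofia -> Berlin. Victor is in Berlin.
After move 2: Berlin -> Dublin. Victor is in Dublin.
After move 3: Dublin -> Sofia. Victor is in Sofia.
After move 4: Sofia -> Dublin. Victor is in Dublin.
After move 5: Dublin -> Cairo. Victor is in Cairo.
After move 6: Cairo -> Athens. Victor is in Athens.
After move 7: Athens -> Paris. Victor is in Paris.
After move 8: Paris -> Sofia. Victor is in Sofia.

Answer: Sofia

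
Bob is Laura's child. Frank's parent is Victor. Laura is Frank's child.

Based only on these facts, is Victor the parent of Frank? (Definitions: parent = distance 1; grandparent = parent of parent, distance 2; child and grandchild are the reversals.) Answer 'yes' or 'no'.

Reconstructing the parent chain from the given facts:
  Victor -> Frank -> Laura -> Bob
(each arrow means 'parent of the next')
Positions in the chain (0 = top):
  position of Victor: 0
  position of Frank: 1
  position of Laura: 2
  position of Bob: 3

Victor is at position 0, Frank is at position 1; signed distance (j - i) = 1.
'parent' requires j - i = 1. Actual distance is 1, so the relation HOLDS.

Answer: yes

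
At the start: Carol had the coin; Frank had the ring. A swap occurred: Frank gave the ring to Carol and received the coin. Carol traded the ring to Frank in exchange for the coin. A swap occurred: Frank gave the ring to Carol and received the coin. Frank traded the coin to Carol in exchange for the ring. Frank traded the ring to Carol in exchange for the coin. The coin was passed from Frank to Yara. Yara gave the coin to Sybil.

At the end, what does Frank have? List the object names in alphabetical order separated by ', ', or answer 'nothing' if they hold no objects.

Answer: nothing

Derivation:
Tracking all object holders:
Start: coin:Carol, ring:Frank
Event 1 (swap ring<->coin: now ring:Carol, coin:Frank). State: coin:Frank, ring:Carol
Event 2 (swap ring<->coin: now ring:Frank, coin:Carol). State: coin:Carol, ring:Frank
Event 3 (swap ring<->coin: now ring:Carol, coin:Frank). State: coin:Frank, ring:Carol
Event 4 (swap coin<->ring: now coin:Carol, ring:Frank). State: coin:Carol, ring:Frank
Event 5 (swap ring<->coin: now ring:Carol, coin:Frank). State: coin:Frank, ring:Carol
Event 6 (give coin: Frank -> Yara). State: coin:Yara, ring:Carol
Event 7 (give coin: Yara -> Sybil). State: coin:Sybil, ring:Carol

Final state: coin:Sybil, ring:Carol
Frank holds: (nothing).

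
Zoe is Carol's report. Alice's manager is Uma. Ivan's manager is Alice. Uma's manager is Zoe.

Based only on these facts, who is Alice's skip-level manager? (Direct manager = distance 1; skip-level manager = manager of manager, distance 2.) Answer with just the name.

Answer: Zoe

Derivation:
Reconstructing the manager chain from the given facts:
  Carol -> Zoe -> Uma -> Alice -> Ivan
(each arrow means 'manager of the next')
Positions in the chain (0 = top):
  position of Carol: 0
  position of Zoe: 1
  position of Uma: 2
  position of Alice: 3
  position of Ivan: 4

Alice is at position 3; the skip-level manager is 2 steps up the chain, i.e. position 1: Zoe.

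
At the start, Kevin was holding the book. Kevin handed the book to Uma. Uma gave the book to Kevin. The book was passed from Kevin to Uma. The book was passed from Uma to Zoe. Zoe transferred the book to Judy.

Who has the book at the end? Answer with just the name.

Tracking the book through each event:
Start: Kevin has the book.
After event 1: Uma has the book.
After event 2: Kevin has the book.
After event 3: Uma has the book.
After event 4: Zoe has the book.
After event 5: Judy has the book.

Answer: Judy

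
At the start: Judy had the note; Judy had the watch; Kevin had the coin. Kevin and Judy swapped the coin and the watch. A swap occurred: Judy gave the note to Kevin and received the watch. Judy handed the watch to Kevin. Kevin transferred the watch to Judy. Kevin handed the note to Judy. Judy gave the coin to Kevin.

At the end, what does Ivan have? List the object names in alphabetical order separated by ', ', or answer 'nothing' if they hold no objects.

Answer: nothing

Derivation:
Tracking all object holders:
Start: note:Judy, watch:Judy, coin:Kevin
Event 1 (swap coin<->watch: now coin:Judy, watch:Kevin). State: note:Judy, watch:Kevin, coin:Judy
Event 2 (swap note<->watch: now note:Kevin, watch:Judy). State: note:Kevin, watch:Judy, coin:Judy
Event 3 (give watch: Judy -> Kevin). State: note:Kevin, watch:Kevin, coin:Judy
Event 4 (give watch: Kevin -> Judy). State: note:Kevin, watch:Judy, coin:Judy
Event 5 (give note: Kevin -> Judy). State: note:Judy, watch:Judy, coin:Judy
Event 6 (give coin: Judy -> Kevin). State: note:Judy, watch:Judy, coin:Kevin

Final state: note:Judy, watch:Judy, coin:Kevin
Ivan holds: (nothing).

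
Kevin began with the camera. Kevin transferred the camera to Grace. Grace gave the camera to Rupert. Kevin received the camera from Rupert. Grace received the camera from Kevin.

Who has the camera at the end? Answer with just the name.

Answer: Grace

Derivation:
Tracking the camera through each event:
Start: Kevin has the camera.
After event 1: Grace has the camera.
After event 2: Rupert has the camera.
After event 3: Kevin has the camera.
After event 4: Grace has the camera.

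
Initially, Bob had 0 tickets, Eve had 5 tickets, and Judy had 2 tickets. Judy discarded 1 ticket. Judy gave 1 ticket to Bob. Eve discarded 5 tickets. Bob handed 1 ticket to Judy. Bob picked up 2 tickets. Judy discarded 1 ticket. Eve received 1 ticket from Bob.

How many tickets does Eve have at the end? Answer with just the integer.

Tracking counts step by step:
Start: Bob=0, Eve=5, Judy=2
Event 1 (Judy -1): Judy: 2 -> 1. State: Bob=0, Eve=5, Judy=1
Event 2 (Judy -> Bob, 1): Judy: 1 -> 0, Bob: 0 -> 1. State: Bob=1, Eve=5, Judy=0
Event 3 (Eve -5): Eve: 5 -> 0. State: Bob=1, Eve=0, Judy=0
Event 4 (Bob -> Judy, 1): Bob: 1 -> 0, Judy: 0 -> 1. State: Bob=0, Eve=0, Judy=1
Event 5 (Bob +2): Bob: 0 -> 2. State: Bob=2, Eve=0, Judy=1
Event 6 (Judy -1): Judy: 1 -> 0. State: Bob=2, Eve=0, Judy=0
Event 7 (Bob -> Eve, 1): Bob: 2 -> 1, Eve: 0 -> 1. State: Bob=1, Eve=1, Judy=0

Eve's final count: 1

Answer: 1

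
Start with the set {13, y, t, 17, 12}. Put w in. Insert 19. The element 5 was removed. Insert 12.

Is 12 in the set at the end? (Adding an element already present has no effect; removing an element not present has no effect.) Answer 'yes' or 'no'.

Tracking the set through each operation:
Start: {12, 13, 17, t, y}
Event 1 (add w): added. Set: {12, 13, 17, t, w, y}
Event 2 (add 19): added. Set: {12, 13, 17, 19, t, w, y}
Event 3 (remove 5): not present, no change. Set: {12, 13, 17, 19, t, w, y}
Event 4 (add 12): already present, no change. Set: {12, 13, 17, 19, t, w, y}

Final set: {12, 13, 17, 19, t, w, y} (size 7)
12 is in the final set.

Answer: yes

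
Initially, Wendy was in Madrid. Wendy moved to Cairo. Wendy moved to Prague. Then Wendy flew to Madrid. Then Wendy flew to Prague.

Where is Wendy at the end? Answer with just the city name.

Answer: Prague

Derivation:
Tracking Wendy's location:
Start: Wendy is in Madrid.
After move 1: Madrid -> Cairo. Wendy is in Cairo.
After move 2: Cairo -> Prague. Wendy is in Prague.
After move 3: Prague -> Madrid. Wendy is in Madrid.
After move 4: Madrid -> Prague. Wendy is in Prague.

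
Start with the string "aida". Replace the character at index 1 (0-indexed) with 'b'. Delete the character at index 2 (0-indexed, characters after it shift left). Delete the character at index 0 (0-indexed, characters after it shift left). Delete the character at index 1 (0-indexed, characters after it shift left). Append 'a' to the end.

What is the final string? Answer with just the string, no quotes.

Applying each edit step by step:
Start: "aida"
Op 1 (replace idx 1: 'i' -> 'b'): "aida" -> "abda"
Op 2 (delete idx 2 = 'd'): "abda" -> "aba"
Op 3 (delete idx 0 = 'a'): "aba" -> "ba"
Op 4 (delete idx 1 = 'a'): "ba" -> "b"
Op 5 (append 'a'): "b" -> "ba"

Answer: ba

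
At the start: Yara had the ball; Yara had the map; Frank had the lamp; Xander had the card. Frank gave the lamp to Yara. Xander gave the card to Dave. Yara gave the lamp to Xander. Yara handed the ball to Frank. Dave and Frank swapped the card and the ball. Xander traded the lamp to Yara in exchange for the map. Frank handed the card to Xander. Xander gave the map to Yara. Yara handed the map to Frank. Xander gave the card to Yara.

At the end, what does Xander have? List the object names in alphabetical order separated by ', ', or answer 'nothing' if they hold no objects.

Tracking all object holders:
Start: ball:Yara, map:Yara, lamp:Frank, card:Xander
Event 1 (give lamp: Frank -> Yara). State: ball:Yara, map:Yara, lamp:Yara, card:Xander
Event 2 (give card: Xander -> Dave). State: ball:Yara, map:Yara, lamp:Yara, card:Dave
Event 3 (give lamp: Yara -> Xander). State: ball:Yara, map:Yara, lamp:Xander, card:Dave
Event 4 (give ball: Yara -> Frank). State: ball:Frank, map:Yara, lamp:Xander, card:Dave
Event 5 (swap card<->ball: now card:Frank, ball:Dave). State: ball:Dave, map:Yara, lamp:Xander, card:Frank
Event 6 (swap lamp<->map: now lamp:Yara, map:Xander). State: ball:Dave, map:Xander, lamp:Yara, card:Frank
Event 7 (give card: Frank -> Xander). State: ball:Dave, map:Xander, lamp:Yara, card:Xander
Event 8 (give map: Xander -> Yara). State: ball:Dave, map:Yara, lamp:Yara, card:Xander
Event 9 (give map: Yara -> Frank). State: ball:Dave, map:Frank, lamp:Yara, card:Xander
Event 10 (give card: Xander -> Yara). State: ball:Dave, map:Frank, lamp:Yara, card:Yara

Final state: ball:Dave, map:Frank, lamp:Yara, card:Yara
Xander holds: (nothing).

Answer: nothing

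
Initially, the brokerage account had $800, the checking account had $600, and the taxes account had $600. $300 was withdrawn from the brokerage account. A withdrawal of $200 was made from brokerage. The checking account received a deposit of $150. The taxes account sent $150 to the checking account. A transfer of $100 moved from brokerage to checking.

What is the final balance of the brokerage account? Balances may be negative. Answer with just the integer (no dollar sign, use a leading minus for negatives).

Tracking account balances step by step:
Start: brokerage=800, checking=600, taxes=600
Event 1 (withdraw 300 from brokerage): brokerage: 800 - 300 = 500. Balances: brokerage=500, checking=600, taxes=600
Event 2 (withdraw 200 from brokerage): brokerage: 500 - 200 = 300. Balances: brokerage=300, checking=600, taxes=600
Event 3 (deposit 150 to checking): checking: 600 + 150 = 750. Balances: brokerage=300, checking=750, taxes=600
Event 4 (transfer 150 taxes -> checking): taxes: 600 - 150 = 450, checking: 750 + 150 = 900. Balances: brokerage=300, checking=900, taxes=450
Event 5 (transfer 100 brokerage -> checking): brokerage: 300 - 100 = 200, checking: 900 + 100 = 1000. Balances: brokerage=200, checking=1000, taxes=450

Final balance of brokerage: 200

Answer: 200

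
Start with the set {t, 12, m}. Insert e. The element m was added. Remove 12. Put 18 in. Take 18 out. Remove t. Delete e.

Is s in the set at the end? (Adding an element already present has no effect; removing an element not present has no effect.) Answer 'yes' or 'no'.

Answer: no

Derivation:
Tracking the set through each operation:
Start: {12, m, t}
Event 1 (add e): added. Set: {12, e, m, t}
Event 2 (add m): already present, no change. Set: {12, e, m, t}
Event 3 (remove 12): removed. Set: {e, m, t}
Event 4 (add 18): added. Set: {18, e, m, t}
Event 5 (remove 18): removed. Set: {e, m, t}
Event 6 (remove t): removed. Set: {e, m}
Event 7 (remove e): removed. Set: {m}

Final set: {m} (size 1)
s is NOT in the final set.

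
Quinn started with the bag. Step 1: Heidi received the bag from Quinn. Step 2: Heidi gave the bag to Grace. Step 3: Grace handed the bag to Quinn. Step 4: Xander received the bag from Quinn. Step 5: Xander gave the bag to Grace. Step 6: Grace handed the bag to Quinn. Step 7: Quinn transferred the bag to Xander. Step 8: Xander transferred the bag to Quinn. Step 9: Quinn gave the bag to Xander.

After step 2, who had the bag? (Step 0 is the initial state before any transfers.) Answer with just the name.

Answer: Grace

Derivation:
Tracking the bag holder through step 2:
After step 0 (start): Quinn
After step 1: Heidi
After step 2: Grace

At step 2, the holder is Grace.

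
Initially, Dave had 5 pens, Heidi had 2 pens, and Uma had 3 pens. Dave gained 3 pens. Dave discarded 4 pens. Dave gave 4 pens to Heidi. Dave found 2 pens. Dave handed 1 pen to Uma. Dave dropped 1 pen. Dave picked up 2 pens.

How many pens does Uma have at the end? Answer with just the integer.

Tracking counts step by step:
Start: Dave=5, Heidi=2, Uma=3
Event 1 (Dave +3): Dave: 5 -> 8. State: Dave=8, Heidi=2, Uma=3
Event 2 (Dave -4): Dave: 8 -> 4. State: Dave=4, Heidi=2, Uma=3
Event 3 (Dave -> Heidi, 4): Dave: 4 -> 0, Heidi: 2 -> 6. State: Dave=0, Heidi=6, Uma=3
Event 4 (Dave +2): Dave: 0 -> 2. State: Dave=2, Heidi=6, Uma=3
Event 5 (Dave -> Uma, 1): Dave: 2 -> 1, Uma: 3 -> 4. State: Dave=1, Heidi=6, Uma=4
Event 6 (Dave -1): Dave: 1 -> 0. State: Dave=0, Heidi=6, Uma=4
Event 7 (Dave +2): Dave: 0 -> 2. State: Dave=2, Heidi=6, Uma=4

Uma's final count: 4

Answer: 4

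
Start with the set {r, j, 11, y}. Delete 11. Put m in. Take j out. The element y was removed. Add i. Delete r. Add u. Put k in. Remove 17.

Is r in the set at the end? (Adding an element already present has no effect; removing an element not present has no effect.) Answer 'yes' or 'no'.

Answer: no

Derivation:
Tracking the set through each operation:
Start: {11, j, r, y}
Event 1 (remove 11): removed. Set: {j, r, y}
Event 2 (add m): added. Set: {j, m, r, y}
Event 3 (remove j): removed. Set: {m, r, y}
Event 4 (remove y): removed. Set: {m, r}
Event 5 (add i): added. Set: {i, m, r}
Event 6 (remove r): removed. Set: {i, m}
Event 7 (add u): added. Set: {i, m, u}
Event 8 (add k): added. Set: {i, k, m, u}
Event 9 (remove 17): not present, no change. Set: {i, k, m, u}

Final set: {i, k, m, u} (size 4)
r is NOT in the final set.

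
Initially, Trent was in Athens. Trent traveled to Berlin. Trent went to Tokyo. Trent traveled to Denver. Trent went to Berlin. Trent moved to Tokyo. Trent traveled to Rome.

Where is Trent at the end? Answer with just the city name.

Answer: Rome

Derivation:
Tracking Trent's location:
Start: Trent is in Athens.
After move 1: Athens -> Berlin. Trent is in Berlin.
After move 2: Berlin -> Tokyo. Trent is in Tokyo.
After move 3: Tokyo -> Denver. Trent is in Denver.
After move 4: Denver -> Berlin. Trent is in Berlin.
After move 5: Berlin -> Tokyo. Trent is in Tokyo.
After move 6: Tokyo -> Rome. Trent is in Rome.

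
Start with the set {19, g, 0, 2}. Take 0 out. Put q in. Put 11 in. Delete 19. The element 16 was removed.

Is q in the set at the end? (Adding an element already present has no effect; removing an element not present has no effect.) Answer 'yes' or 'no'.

Tracking the set through each operation:
Start: {0, 19, 2, g}
Event 1 (remove 0): removed. Set: {19, 2, g}
Event 2 (add q): added. Set: {19, 2, g, q}
Event 3 (add 11): added. Set: {11, 19, 2, g, q}
Event 4 (remove 19): removed. Set: {11, 2, g, q}
Event 5 (remove 16): not present, no change. Set: {11, 2, g, q}

Final set: {11, 2, g, q} (size 4)
q is in the final set.

Answer: yes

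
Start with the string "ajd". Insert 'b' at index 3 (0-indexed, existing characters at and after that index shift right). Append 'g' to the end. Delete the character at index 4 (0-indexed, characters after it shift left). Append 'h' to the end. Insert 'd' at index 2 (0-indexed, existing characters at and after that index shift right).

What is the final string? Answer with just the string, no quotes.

Applying each edit step by step:
Start: "ajd"
Op 1 (insert 'b' at idx 3): "ajd" -> "ajdb"
Op 2 (append 'g'): "ajdb" -> "ajdbg"
Op 3 (delete idx 4 = 'g'): "ajdbg" -> "ajdb"
Op 4 (append 'h'): "ajdb" -> "ajdbh"
Op 5 (insert 'd' at idx 2): "ajdbh" -> "ajddbh"

Answer: ajddbh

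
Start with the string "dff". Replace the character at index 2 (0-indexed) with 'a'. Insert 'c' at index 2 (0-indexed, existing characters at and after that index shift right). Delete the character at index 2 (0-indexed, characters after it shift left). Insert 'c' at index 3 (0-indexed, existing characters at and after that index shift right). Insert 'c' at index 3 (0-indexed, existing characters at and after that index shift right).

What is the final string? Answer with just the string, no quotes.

Answer: dfacc

Derivation:
Applying each edit step by step:
Start: "dff"
Op 1 (replace idx 2: 'f' -> 'a'): "dff" -> "dfa"
Op 2 (insert 'c' at idx 2): "dfa" -> "dfca"
Op 3 (delete idx 2 = 'c'): "dfca" -> "dfa"
Op 4 (insert 'c' at idx 3): "dfa" -> "dfac"
Op 5 (insert 'c' at idx 3): "dfac" -> "dfacc"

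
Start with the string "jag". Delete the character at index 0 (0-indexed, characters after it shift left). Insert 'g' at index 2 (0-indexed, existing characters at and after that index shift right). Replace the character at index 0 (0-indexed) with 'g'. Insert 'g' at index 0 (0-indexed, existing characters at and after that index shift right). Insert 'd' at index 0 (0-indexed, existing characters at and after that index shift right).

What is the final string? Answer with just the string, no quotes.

Applying each edit step by step:
Start: "jag"
Op 1 (delete idx 0 = 'j'): "jag" -> "ag"
Op 2 (insert 'g' at idx 2): "ag" -> "agg"
Op 3 (replace idx 0: 'a' -> 'g'): "agg" -> "ggg"
Op 4 (insert 'g' at idx 0): "ggg" -> "gggg"
Op 5 (insert 'd' at idx 0): "gggg" -> "dgggg"

Answer: dgggg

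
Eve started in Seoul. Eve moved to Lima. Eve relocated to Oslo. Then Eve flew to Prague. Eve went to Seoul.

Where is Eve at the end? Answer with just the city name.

Tracking Eve's location:
Start: Eve is in Seoul.
After move 1: Seoul -> Lima. Eve is in Lima.
After move 2: Lima -> Oslo. Eve is in Oslo.
After move 3: Oslo -> Prague. Eve is in Prague.
After move 4: Prague -> Seoul. Eve is in Seoul.

Answer: Seoul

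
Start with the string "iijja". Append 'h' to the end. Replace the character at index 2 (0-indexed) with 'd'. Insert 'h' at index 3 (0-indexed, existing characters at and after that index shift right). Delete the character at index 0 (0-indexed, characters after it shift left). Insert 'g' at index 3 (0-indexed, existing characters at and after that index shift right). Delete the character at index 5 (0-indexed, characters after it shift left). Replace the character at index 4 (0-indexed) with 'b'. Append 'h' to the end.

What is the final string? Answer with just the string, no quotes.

Answer: idhgbhh

Derivation:
Applying each edit step by step:
Start: "iijja"
Op 1 (append 'h'): "iijja" -> "iijjah"
Op 2 (replace idx 2: 'j' -> 'd'): "iijjah" -> "iidjah"
Op 3 (insert 'h' at idx 3): "iidjah" -> "iidhjah"
Op 4 (delete idx 0 = 'i'): "iidhjah" -> "idhjah"
Op 5 (insert 'g' at idx 3): "idhjah" -> "idhgjah"
Op 6 (delete idx 5 = 'a'): "idhgjah" -> "idhgjh"
Op 7 (replace idx 4: 'j' -> 'b'): "idhgjh" -> "idhgbh"
Op 8 (append 'h'): "idhgbh" -> "idhgbhh"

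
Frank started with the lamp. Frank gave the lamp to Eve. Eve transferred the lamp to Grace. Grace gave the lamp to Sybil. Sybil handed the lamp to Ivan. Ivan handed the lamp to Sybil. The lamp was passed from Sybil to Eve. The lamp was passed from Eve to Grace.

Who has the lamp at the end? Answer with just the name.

Tracking the lamp through each event:
Start: Frank has the lamp.
After event 1: Eve has the lamp.
After event 2: Grace has the lamp.
After event 3: Sybil has the lamp.
After event 4: Ivan has the lamp.
After event 5: Sybil has the lamp.
After event 6: Eve has the lamp.
After event 7: Grace has the lamp.

Answer: Grace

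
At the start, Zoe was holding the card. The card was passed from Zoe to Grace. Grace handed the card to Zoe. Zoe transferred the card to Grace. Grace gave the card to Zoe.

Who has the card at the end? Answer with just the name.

Tracking the card through each event:
Start: Zoe has the card.
After event 1: Grace has the card.
After event 2: Zoe has the card.
After event 3: Grace has the card.
After event 4: Zoe has the card.

Answer: Zoe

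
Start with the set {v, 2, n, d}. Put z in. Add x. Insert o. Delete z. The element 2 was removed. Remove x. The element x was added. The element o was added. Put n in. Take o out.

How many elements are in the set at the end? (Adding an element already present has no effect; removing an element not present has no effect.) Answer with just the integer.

Tracking the set through each operation:
Start: {2, d, n, v}
Event 1 (add z): added. Set: {2, d, n, v, z}
Event 2 (add x): added. Set: {2, d, n, v, x, z}
Event 3 (add o): added. Set: {2, d, n, o, v, x, z}
Event 4 (remove z): removed. Set: {2, d, n, o, v, x}
Event 5 (remove 2): removed. Set: {d, n, o, v, x}
Event 6 (remove x): removed. Set: {d, n, o, v}
Event 7 (add x): added. Set: {d, n, o, v, x}
Event 8 (add o): already present, no change. Set: {d, n, o, v, x}
Event 9 (add n): already present, no change. Set: {d, n, o, v, x}
Event 10 (remove o): removed. Set: {d, n, v, x}

Final set: {d, n, v, x} (size 4)

Answer: 4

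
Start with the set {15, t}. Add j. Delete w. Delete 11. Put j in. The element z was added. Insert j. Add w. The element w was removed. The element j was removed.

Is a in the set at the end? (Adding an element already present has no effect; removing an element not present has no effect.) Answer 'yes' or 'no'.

Answer: no

Derivation:
Tracking the set through each operation:
Start: {15, t}
Event 1 (add j): added. Set: {15, j, t}
Event 2 (remove w): not present, no change. Set: {15, j, t}
Event 3 (remove 11): not present, no change. Set: {15, j, t}
Event 4 (add j): already present, no change. Set: {15, j, t}
Event 5 (add z): added. Set: {15, j, t, z}
Event 6 (add j): already present, no change. Set: {15, j, t, z}
Event 7 (add w): added. Set: {15, j, t, w, z}
Event 8 (remove w): removed. Set: {15, j, t, z}
Event 9 (remove j): removed. Set: {15, t, z}

Final set: {15, t, z} (size 3)
a is NOT in the final set.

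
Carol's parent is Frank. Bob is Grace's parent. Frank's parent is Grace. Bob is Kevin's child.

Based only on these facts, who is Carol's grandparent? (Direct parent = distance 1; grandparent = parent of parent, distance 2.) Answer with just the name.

Answer: Grace

Derivation:
Reconstructing the parent chain from the given facts:
  Kevin -> Bob -> Grace -> Frank -> Carol
(each arrow means 'parent of the next')
Positions in the chain (0 = top):
  position of Kevin: 0
  position of Bob: 1
  position of Grace: 2
  position of Frank: 3
  position of Carol: 4

Carol is at position 4; the grandparent is 2 steps up the chain, i.e. position 2: Grace.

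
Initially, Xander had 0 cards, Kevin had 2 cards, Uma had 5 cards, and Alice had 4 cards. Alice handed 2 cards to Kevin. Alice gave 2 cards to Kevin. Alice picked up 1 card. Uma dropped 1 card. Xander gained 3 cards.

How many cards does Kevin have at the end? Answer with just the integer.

Answer: 6

Derivation:
Tracking counts step by step:
Start: Xander=0, Kevin=2, Uma=5, Alice=4
Event 1 (Alice -> Kevin, 2): Alice: 4 -> 2, Kevin: 2 -> 4. State: Xander=0, Kevin=4, Uma=5, Alice=2
Event 2 (Alice -> Kevin, 2): Alice: 2 -> 0, Kevin: 4 -> 6. State: Xander=0, Kevin=6, Uma=5, Alice=0
Event 3 (Alice +1): Alice: 0 -> 1. State: Xander=0, Kevin=6, Uma=5, Alice=1
Event 4 (Uma -1): Uma: 5 -> 4. State: Xander=0, Kevin=6, Uma=4, Alice=1
Event 5 (Xander +3): Xander: 0 -> 3. State: Xander=3, Kevin=6, Uma=4, Alice=1

Kevin's final count: 6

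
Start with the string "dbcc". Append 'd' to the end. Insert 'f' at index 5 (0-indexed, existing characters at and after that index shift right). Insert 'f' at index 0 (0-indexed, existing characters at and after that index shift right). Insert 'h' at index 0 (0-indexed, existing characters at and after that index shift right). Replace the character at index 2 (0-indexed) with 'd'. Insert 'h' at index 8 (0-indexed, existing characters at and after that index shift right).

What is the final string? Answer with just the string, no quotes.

Answer: hfdbccdfh

Derivation:
Applying each edit step by step:
Start: "dbcc"
Op 1 (append 'd'): "dbcc" -> "dbccd"
Op 2 (insert 'f' at idx 5): "dbccd" -> "dbccdf"
Op 3 (insert 'f' at idx 0): "dbccdf" -> "fdbccdf"
Op 4 (insert 'h' at idx 0): "fdbccdf" -> "hfdbccdf"
Op 5 (replace idx 2: 'd' -> 'd'): "hfdbccdf" -> "hfdbccdf"
Op 6 (insert 'h' at idx 8): "hfdbccdf" -> "hfdbccdfh"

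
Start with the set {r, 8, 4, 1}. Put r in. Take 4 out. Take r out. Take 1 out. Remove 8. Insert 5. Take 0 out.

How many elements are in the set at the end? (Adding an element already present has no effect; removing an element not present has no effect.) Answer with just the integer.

Tracking the set through each operation:
Start: {1, 4, 8, r}
Event 1 (add r): already present, no change. Set: {1, 4, 8, r}
Event 2 (remove 4): removed. Set: {1, 8, r}
Event 3 (remove r): removed. Set: {1, 8}
Event 4 (remove 1): removed. Set: {8}
Event 5 (remove 8): removed. Set: {}
Event 6 (add 5): added. Set: {5}
Event 7 (remove 0): not present, no change. Set: {5}

Final set: {5} (size 1)

Answer: 1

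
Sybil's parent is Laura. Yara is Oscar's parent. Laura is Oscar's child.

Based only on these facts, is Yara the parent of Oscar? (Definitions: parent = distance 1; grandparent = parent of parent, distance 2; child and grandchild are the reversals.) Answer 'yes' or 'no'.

Reconstructing the parent chain from the given facts:
  Yara -> Oscar -> Laura -> Sybil
(each arrow means 'parent of the next')
Positions in the chain (0 = top):
  position of Yara: 0
  position of Oscar: 1
  position of Laura: 2
  position of Sybil: 3

Yara is at position 0, Oscar is at position 1; signed distance (j - i) = 1.
'parent' requires j - i = 1. Actual distance is 1, so the relation HOLDS.

Answer: yes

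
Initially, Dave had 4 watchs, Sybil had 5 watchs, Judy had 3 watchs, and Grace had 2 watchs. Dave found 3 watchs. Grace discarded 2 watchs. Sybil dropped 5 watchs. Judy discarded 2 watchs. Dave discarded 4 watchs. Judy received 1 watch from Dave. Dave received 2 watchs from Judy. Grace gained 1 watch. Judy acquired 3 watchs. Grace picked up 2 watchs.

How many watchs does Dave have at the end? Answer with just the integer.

Answer: 4

Derivation:
Tracking counts step by step:
Start: Dave=4, Sybil=5, Judy=3, Grace=2
Event 1 (Dave +3): Dave: 4 -> 7. State: Dave=7, Sybil=5, Judy=3, Grace=2
Event 2 (Grace -2): Grace: 2 -> 0. State: Dave=7, Sybil=5, Judy=3, Grace=0
Event 3 (Sybil -5): Sybil: 5 -> 0. State: Dave=7, Sybil=0, Judy=3, Grace=0
Event 4 (Judy -2): Judy: 3 -> 1. State: Dave=7, Sybil=0, Judy=1, Grace=0
Event 5 (Dave -4): Dave: 7 -> 3. State: Dave=3, Sybil=0, Judy=1, Grace=0
Event 6 (Dave -> Judy, 1): Dave: 3 -> 2, Judy: 1 -> 2. State: Dave=2, Sybil=0, Judy=2, Grace=0
Event 7 (Judy -> Dave, 2): Judy: 2 -> 0, Dave: 2 -> 4. State: Dave=4, Sybil=0, Judy=0, Grace=0
Event 8 (Grace +1): Grace: 0 -> 1. State: Dave=4, Sybil=0, Judy=0, Grace=1
Event 9 (Judy +3): Judy: 0 -> 3. State: Dave=4, Sybil=0, Judy=3, Grace=1
Event 10 (Grace +2): Grace: 1 -> 3. State: Dave=4, Sybil=0, Judy=3, Grace=3

Dave's final count: 4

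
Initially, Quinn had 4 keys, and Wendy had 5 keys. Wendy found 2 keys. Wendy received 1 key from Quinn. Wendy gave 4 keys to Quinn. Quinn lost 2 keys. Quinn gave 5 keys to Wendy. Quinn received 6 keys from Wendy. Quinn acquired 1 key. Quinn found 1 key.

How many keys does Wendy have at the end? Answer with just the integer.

Tracking counts step by step:
Start: Quinn=4, Wendy=5
Event 1 (Wendy +2): Wendy: 5 -> 7. State: Quinn=4, Wendy=7
Event 2 (Quinn -> Wendy, 1): Quinn: 4 -> 3, Wendy: 7 -> 8. State: Quinn=3, Wendy=8
Event 3 (Wendy -> Quinn, 4): Wendy: 8 -> 4, Quinn: 3 -> 7. State: Quinn=7, Wendy=4
Event 4 (Quinn -2): Quinn: 7 -> 5. State: Quinn=5, Wendy=4
Event 5 (Quinn -> Wendy, 5): Quinn: 5 -> 0, Wendy: 4 -> 9. State: Quinn=0, Wendy=9
Event 6 (Wendy -> Quinn, 6): Wendy: 9 -> 3, Quinn: 0 -> 6. State: Quinn=6, Wendy=3
Event 7 (Quinn +1): Quinn: 6 -> 7. State: Quinn=7, Wendy=3
Event 8 (Quinn +1): Quinn: 7 -> 8. State: Quinn=8, Wendy=3

Wendy's final count: 3

Answer: 3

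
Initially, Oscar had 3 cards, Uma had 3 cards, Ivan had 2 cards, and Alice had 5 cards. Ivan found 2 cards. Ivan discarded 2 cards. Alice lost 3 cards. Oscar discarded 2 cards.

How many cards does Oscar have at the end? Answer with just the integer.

Tracking counts step by step:
Start: Oscar=3, Uma=3, Ivan=2, Alice=5
Event 1 (Ivan +2): Ivan: 2 -> 4. State: Oscar=3, Uma=3, Ivan=4, Alice=5
Event 2 (Ivan -2): Ivan: 4 -> 2. State: Oscar=3, Uma=3, Ivan=2, Alice=5
Event 3 (Alice -3): Alice: 5 -> 2. State: Oscar=3, Uma=3, Ivan=2, Alice=2
Event 4 (Oscar -2): Oscar: 3 -> 1. State: Oscar=1, Uma=3, Ivan=2, Alice=2

Oscar's final count: 1

Answer: 1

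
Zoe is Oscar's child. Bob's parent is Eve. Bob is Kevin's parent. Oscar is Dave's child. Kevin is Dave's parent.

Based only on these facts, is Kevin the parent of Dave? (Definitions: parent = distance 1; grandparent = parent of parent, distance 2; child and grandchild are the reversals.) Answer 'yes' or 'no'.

Answer: yes

Derivation:
Reconstructing the parent chain from the given facts:
  Eve -> Bob -> Kevin -> Dave -> Oscar -> Zoe
(each arrow means 'parent of the next')
Positions in the chain (0 = top):
  position of Eve: 0
  position of Bob: 1
  position of Kevin: 2
  position of Dave: 3
  position of Oscar: 4
  position of Zoe: 5

Kevin is at position 2, Dave is at position 3; signed distance (j - i) = 1.
'parent' requires j - i = 1. Actual distance is 1, so the relation HOLDS.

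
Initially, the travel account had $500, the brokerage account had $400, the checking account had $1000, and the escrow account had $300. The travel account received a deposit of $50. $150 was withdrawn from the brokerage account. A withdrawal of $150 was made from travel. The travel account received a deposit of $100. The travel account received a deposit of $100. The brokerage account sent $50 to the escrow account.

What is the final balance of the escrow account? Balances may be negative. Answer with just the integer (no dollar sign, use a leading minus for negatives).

Answer: 350

Derivation:
Tracking account balances step by step:
Start: travel=500, brokerage=400, checking=1000, escrow=300
Event 1 (deposit 50 to travel): travel: 500 + 50 = 550. Balances: travel=550, brokerage=400, checking=1000, escrow=300
Event 2 (withdraw 150 from brokerage): brokerage: 400 - 150 = 250. Balances: travel=550, brokerage=250, checking=1000, escrow=300
Event 3 (withdraw 150 from travel): travel: 550 - 150 = 400. Balances: travel=400, brokerage=250, checking=1000, escrow=300
Event 4 (deposit 100 to travel): travel: 400 + 100 = 500. Balances: travel=500, brokerage=250, checking=1000, escrow=300
Event 5 (deposit 100 to travel): travel: 500 + 100 = 600. Balances: travel=600, brokerage=250, checking=1000, escrow=300
Event 6 (transfer 50 brokerage -> escrow): brokerage: 250 - 50 = 200, escrow: 300 + 50 = 350. Balances: travel=600, brokerage=200, checking=1000, escrow=350

Final balance of escrow: 350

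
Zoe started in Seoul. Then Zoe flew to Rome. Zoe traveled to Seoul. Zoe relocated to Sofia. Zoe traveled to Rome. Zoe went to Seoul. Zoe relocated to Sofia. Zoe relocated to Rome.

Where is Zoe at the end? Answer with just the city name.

Tracking Zoe's location:
Start: Zoe is in Seoul.
After move 1: Seoul -> Rome. Zoe is in Rome.
After move 2: Rome -> Seoul. Zoe is in Seoul.
After move 3: Seoul -> Sofia. Zoe is in Sofia.
After move 4: Sofia -> Rome. Zoe is in Rome.
After move 5: Rome -> Seoul. Zoe is in Seoul.
After move 6: Seoul -> Sofia. Zoe is in Sofia.
After move 7: Sofia -> Rome. Zoe is in Rome.

Answer: Rome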